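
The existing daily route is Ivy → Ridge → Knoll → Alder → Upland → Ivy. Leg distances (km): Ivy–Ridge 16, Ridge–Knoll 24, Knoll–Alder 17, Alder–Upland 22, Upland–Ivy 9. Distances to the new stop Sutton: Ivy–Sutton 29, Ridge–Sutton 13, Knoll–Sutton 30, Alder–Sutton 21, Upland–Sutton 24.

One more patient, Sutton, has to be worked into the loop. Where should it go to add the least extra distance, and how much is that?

Insertion cost between consecutive stops i–j is d(i,Sutton) + d(Sutton,j) − d(i,j):
  between Ivy and Ridge: 29 + 13 − 16 = 26
  between Ridge and Knoll: 13 + 30 − 24 = 19
  between Knoll and Alder: 30 + 21 − 17 = 34
  between Alder and Upland: 21 + 24 − 22 = 23
  between Upland and Ivy: 24 + 29 − 9 = 44
Cheapest insertion is between Ridge and Knoll, adding 19.
New total = 88 + 19 = 107.

+19 km — insert Sutton between Ridge and Knoll.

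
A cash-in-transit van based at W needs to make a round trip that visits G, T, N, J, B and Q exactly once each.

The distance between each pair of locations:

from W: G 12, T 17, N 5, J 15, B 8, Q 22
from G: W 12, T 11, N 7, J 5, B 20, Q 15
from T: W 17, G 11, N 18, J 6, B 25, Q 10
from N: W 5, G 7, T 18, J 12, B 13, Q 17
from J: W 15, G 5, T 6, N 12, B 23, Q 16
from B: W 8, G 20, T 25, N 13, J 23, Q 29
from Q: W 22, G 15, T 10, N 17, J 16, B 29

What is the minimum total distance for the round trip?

70 — the shortest possible round trip.

There are 360 distinct closed tours to check (reversals are equivalent).
W-G-T-N-J-B-Q-W: 12+11+18+12+23+29+22 = 127
W-G-T-N-J-Q-B-W: 12+11+18+12+16+29+8 = 106
W-G-T-N-B-J-Q-W: 12+11+18+13+23+16+22 = 115
W-G-T-N-B-Q-J-W: 12+11+18+13+29+16+15 = 114
W-G-T-N-Q-J-B-W: 12+11+18+17+16+23+8 = 105
W-G-T-N-Q-B-J-W: 12+11+18+17+29+23+15 = 125
W-G-T-J-N-B-Q-W: 12+11+6+12+13+29+22 = 105
W-G-T-J-N-Q-B-W: 12+11+6+12+17+29+8 = 95
… (352 more)
W-N-G-J-T-Q-B-W: 5+7+5+6+10+29+8 = 70  ← best
The minimum is 70.
One optimal route: W → N → G → J → T → Q → B → W (or its reverse).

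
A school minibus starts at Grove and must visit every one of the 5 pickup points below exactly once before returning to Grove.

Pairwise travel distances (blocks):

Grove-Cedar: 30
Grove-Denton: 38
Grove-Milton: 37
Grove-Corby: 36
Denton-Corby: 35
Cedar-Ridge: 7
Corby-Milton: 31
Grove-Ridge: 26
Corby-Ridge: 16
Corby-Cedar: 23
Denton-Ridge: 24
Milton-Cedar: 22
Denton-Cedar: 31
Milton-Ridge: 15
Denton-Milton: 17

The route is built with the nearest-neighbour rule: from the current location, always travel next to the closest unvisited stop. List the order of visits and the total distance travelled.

From Grove: distances to unvisited — Ridge=26, Cedar=30, Corby=36, Milton=37, Denton=38. Nearest is Ridge (26).
From Ridge: distances to unvisited — Cedar=7, Milton=15, Corby=16, Denton=24. Nearest is Cedar (7).
From Cedar: distances to unvisited — Milton=22, Corby=23, Denton=31. Nearest is Milton (22).
From Milton: distances to unvisited — Denton=17, Corby=31. Nearest is Denton (17).
From Denton: distances to unvisited — Corby=35. Nearest is Corby (35).
Return Corby→Grove: 36.
Total = 26 + 7 + 22 + 17 + 35 + 36 = 143.

143 blocks along Grove → Ridge → Cedar → Milton → Denton → Corby → Grove.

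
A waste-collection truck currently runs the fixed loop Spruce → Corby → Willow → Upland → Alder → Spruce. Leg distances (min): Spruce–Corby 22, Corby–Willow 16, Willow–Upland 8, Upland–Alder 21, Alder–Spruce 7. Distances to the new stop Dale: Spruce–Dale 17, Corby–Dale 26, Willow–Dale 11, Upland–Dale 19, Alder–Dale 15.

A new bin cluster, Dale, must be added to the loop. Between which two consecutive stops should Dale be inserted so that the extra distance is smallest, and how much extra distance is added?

Insertion cost between consecutive stops i–j is d(i,Dale) + d(Dale,j) − d(i,j):
  between Spruce and Corby: 17 + 26 − 22 = 21
  between Corby and Willow: 26 + 11 − 16 = 21
  between Willow and Upland: 11 + 19 − 8 = 22
  between Upland and Alder: 19 + 15 − 21 = 13
  between Alder and Spruce: 15 + 17 − 7 = 25
Cheapest insertion is between Upland and Alder, adding 13.
New total = 74 + 13 = 87.

Minimum extra distance: 13 min, inserting Dale between Upland and Alder.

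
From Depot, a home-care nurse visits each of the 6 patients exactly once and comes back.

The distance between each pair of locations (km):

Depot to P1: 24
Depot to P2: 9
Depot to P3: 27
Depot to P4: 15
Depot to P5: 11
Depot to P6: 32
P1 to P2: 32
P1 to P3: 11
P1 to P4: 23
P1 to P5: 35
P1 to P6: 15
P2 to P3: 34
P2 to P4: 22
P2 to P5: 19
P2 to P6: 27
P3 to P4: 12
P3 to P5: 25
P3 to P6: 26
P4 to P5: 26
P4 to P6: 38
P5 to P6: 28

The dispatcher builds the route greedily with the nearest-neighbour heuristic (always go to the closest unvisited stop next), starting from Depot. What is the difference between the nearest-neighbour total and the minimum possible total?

Excess over optimum: 24 km.

Depot: P2=9, P5=11, P4=15, P1=24, P3=27, P6=32 ⇒ P2
P2: P5=19, P4=22, P6=27, P1=32, P3=34 ⇒ P5
P5: P3=25, P4=26, P6=28, P1=35 ⇒ P3
P3: P1=11, P4=12, P6=26 ⇒ P1
P1: P6=15, P4=23 ⇒ P6
P6: P4=38 ⇒ P4
NN route Depot → P2 → P5 → P3 → P1 → P6 → P4 → Depot costs 132.
Optimal: Depot → P2 → P4 → P3 → P1 → P6 → P5 → Depot costs 108 (by enumerating all 360 distinct tours).
Excess = 132 − 108 = 24.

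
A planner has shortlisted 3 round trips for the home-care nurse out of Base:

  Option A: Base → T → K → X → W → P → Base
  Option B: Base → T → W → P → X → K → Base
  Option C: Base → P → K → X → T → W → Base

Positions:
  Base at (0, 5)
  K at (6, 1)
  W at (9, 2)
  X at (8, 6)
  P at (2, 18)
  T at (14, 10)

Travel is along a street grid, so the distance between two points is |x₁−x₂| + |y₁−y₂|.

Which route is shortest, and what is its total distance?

Option A: 19 + 17 + 7 + 5 + 23 + 15 = 86
Option B: 19 + 13 + 23 + 18 + 7 + 10 = 90
Option C: 15 + 21 + 7 + 10 + 13 + 12 = 78

78 — Option C is the shortest.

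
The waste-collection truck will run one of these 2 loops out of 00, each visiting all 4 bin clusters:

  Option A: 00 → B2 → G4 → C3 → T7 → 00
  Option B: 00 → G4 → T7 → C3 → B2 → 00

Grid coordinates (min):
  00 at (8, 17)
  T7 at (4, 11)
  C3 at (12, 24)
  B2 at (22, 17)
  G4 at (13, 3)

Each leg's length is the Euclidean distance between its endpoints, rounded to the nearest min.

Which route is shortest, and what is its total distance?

68 min — Option B is the shortest.

Option A: 14 + 17 + 21 + 15 + 7 = 74
Option B: 15 + 12 + 15 + 12 + 14 = 68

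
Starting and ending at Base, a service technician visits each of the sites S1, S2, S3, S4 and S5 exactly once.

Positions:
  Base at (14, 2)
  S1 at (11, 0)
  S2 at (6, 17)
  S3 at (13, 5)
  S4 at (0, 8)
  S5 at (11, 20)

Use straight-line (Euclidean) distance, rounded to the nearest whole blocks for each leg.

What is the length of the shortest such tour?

There are 60 distinct closed tours to check (reversals are equivalent).
Base-S1-S2-S3-S4-S5-Base: 4+18+14+13+16+18 = 83
Base-S1-S2-S3-S5-S4-Base: 4+18+14+15+16+15 = 82
Base-S1-S2-S4-S3-S5-Base: 4+18+11+13+15+18 = 79
Base-S1-S2-S4-S5-S3-Base: 4+18+11+16+15+3 = 67
Base-S1-S2-S5-S3-S4-Base: 4+18+6+15+13+15 = 71
Base-S1-S2-S5-S4-S3-Base: 4+18+6+16+13+3 = 60
Base-S1-S3-S2-S4-S5-Base: 4+5+14+11+16+18 = 68
Base-S1-S3-S2-S5-S4-Base: 4+5+14+6+16+15 = 60
Base-S1-S3-S4-S2-S5-Base: 4+5+13+11+6+18 = 57
Base-S1-S3-S4-S5-S2-Base: 4+5+13+16+6+17 = 61
Base-S1-S3-S5-S2-S4-Base: 4+5+15+6+11+15 = 56
Base-S1-S3-S5-S4-S2-Base: 4+5+15+16+11+17 = 68
Base-S1-S4-S2-S3-S5-Base: 4+14+11+14+15+18 = 76
Base-S1-S4-S2-S5-S3-Base: 4+14+11+6+15+3 = 53
… (46 more)
The minimum is 53.
One optimal route: Base → S1 → S4 → S2 → S5 → S3 → Base (or its reverse).

53 blocks — the shortest possible round trip.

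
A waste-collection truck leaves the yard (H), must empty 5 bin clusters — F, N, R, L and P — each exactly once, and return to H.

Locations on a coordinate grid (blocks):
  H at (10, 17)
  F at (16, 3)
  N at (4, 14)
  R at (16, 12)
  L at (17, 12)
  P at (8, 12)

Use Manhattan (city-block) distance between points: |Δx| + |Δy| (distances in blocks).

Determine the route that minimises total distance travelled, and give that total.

There are 60 distinct closed tours to check (reversals are equivalent).
H-F-N-R-L-P-H: 20+23+14+1+9+7 = 74
H-F-N-R-P-L-H: 20+23+14+8+9+12 = 86
H-F-N-L-R-P-H: 20+23+15+1+8+7 = 74
H-F-N-L-P-R-H: 20+23+15+9+8+11 = 86
H-F-N-P-R-L-H: 20+23+6+8+1+12 = 70
H-F-N-P-L-R-H: 20+23+6+9+1+11 = 70
H-F-R-N-L-P-H: 20+9+14+15+9+7 = 74
H-F-R-N-P-L-H: 20+9+14+6+9+12 = 70
H-F-R-L-N-P-H: 20+9+1+15+6+7 = 58
H-F-R-L-P-N-H: 20+9+1+9+6+9 = 54
H-F-R-P-N-L-H: 20+9+8+6+15+12 = 70
H-F-R-P-L-N-H: 20+9+8+9+15+9 = 70
H-F-L-N-R-P-H: 20+10+15+14+8+7 = 74
H-F-L-N-P-R-H: 20+10+15+6+8+11 = 70
… (46 more)
The minimum is 54.
One optimal route: H → F → R → L → P → N → H (or its reverse).

Shortest round trip = 54 blocks.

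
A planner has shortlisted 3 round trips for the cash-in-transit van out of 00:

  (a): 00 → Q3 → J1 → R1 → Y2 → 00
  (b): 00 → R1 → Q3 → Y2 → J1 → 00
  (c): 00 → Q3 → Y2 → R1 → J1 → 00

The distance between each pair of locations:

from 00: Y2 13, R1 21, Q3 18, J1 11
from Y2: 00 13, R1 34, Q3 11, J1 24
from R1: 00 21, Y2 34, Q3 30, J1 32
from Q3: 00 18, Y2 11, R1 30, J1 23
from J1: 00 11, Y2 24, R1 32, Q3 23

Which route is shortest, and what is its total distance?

(a): 18 + 23 + 32 + 34 + 13 = 120
(b): 21 + 30 + 11 + 24 + 11 = 97
(c): 18 + 11 + 34 + 32 + 11 = 106

97 — (b) is the shortest.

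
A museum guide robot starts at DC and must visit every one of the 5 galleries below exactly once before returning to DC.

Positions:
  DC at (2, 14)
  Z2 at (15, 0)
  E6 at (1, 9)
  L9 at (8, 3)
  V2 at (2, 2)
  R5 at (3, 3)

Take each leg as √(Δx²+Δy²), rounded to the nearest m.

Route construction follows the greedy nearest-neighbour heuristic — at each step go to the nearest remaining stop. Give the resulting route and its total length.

Nearest-neighbour total = 45 m; route DC → E6 → R5 → V2 → L9 → Z2 → DC.

DC → [E6:5 / R5:11 / V2:12 / L9:13 / Z2:19] → E6 (5)
E6 → [R5:6 / V2:7 / L9:9 / Z2:17] → R5 (6)
R5 → [V2:1 / L9:5 / Z2:12] → V2 (1)
V2 → [L9:6 / Z2:13] → L9 (6)
L9 → [Z2:8] → Z2 (8)
Return Z2→DC: 19.
Total = 5 + 6 + 1 + 6 + 8 + 19 = 45.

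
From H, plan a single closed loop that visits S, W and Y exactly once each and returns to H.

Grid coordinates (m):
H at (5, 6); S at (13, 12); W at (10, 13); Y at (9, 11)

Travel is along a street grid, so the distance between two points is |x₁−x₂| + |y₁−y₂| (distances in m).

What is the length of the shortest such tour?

Minimum total distance: 30 m.

With 3 stops there are 3!/2 = 3 distinct round trips (a route and its reverse cost the same).
H→S→W→Y→H: 14+4+3+9 = 30
H→S→Y→W→H: 14+5+3+12 = 34
H→W→S→Y→H: 12+4+5+9 = 30
The minimum is 30.
One optimal route: H → S → W → Y → H (or its reverse).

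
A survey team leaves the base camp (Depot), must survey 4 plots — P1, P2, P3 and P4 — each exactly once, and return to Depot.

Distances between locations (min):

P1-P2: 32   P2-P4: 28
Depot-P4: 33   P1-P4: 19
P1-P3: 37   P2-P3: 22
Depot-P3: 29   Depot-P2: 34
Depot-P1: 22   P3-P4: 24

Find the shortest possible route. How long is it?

With 4 stops there are 4!/2 = 12 distinct round trips (a route and its reverse cost the same).
Depot → P1 → P2 → P3 → P4 → Depot: 22+32+22+24+33 = 133
Depot → P1 → P2 → P4 → P3 → Depot: 22+32+28+24+29 = 135
Depot → P1 → P3 → P2 → P4 → Depot: 22+37+22+28+33 = 142
Depot → P1 → P3 → P4 → P2 → Depot: 22+37+24+28+34 = 145
Depot → P1 → P4 → P2 → P3 → Depot: 22+19+28+22+29 = 120
Depot → P1 → P4 → P3 → P2 → Depot: 22+19+24+22+34 = 121
Depot → P2 → P1 → P3 → P4 → Depot: 34+32+37+24+33 = 160
Depot → P2 → P1 → P4 → P3 → Depot: 34+32+19+24+29 = 138
Depot → P2 → P3 → P1 → P4 → Depot: 34+22+37+19+33 = 145
Depot → P2 → P4 → P1 → P3 → Depot: 34+28+19+37+29 = 147
Depot → P3 → P1 → P2 → P4 → Depot: 29+37+32+28+33 = 159
Depot → P3 → P2 → P1 → P4 → Depot: 29+22+32+19+33 = 135
The minimum is 120.
One optimal route: Depot → P1 → P4 → P2 → P3 → Depot (or its reverse).

120 min — the shortest possible round trip.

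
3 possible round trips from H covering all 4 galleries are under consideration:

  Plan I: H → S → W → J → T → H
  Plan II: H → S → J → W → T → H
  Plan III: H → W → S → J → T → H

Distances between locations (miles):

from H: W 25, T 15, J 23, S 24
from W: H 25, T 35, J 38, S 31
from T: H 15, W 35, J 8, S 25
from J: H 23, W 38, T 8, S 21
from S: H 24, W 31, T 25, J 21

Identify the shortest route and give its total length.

Plan I: 24 + 31 + 38 + 8 + 15 = 116
Plan II: 24 + 21 + 38 + 35 + 15 = 133
Plan III: 25 + 31 + 21 + 8 + 15 = 100

Shortest is Plan III, total 100 miles.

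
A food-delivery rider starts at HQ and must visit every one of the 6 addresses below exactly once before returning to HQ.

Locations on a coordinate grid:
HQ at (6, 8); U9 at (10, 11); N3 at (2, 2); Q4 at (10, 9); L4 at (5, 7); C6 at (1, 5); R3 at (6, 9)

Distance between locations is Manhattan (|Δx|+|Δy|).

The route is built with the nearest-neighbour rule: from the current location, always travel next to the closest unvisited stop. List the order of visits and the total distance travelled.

From HQ: distances to unvisited — R3=1, L4=2, Q4=5, U9=7, C6=8, N3=10. Nearest is R3 (1).
From R3: distances to unvisited — L4=3, Q4=4, U9=6, C6=9, N3=11. Nearest is L4 (3).
From L4: distances to unvisited — C6=6, Q4=7, N3=8, U9=9. Nearest is C6 (6).
From C6: distances to unvisited — N3=4, Q4=13, U9=15. Nearest is N3 (4).
From N3: distances to unvisited — Q4=15, U9=17. Nearest is Q4 (15).
From Q4: distances to unvisited — U9=2. Nearest is U9 (2).
Return U9→HQ: 7.
Total = 1 + 3 + 6 + 4 + 15 + 2 + 7 = 38.

Nearest-neighbour total = 38; route HQ → R3 → L4 → C6 → N3 → Q4 → U9 → HQ.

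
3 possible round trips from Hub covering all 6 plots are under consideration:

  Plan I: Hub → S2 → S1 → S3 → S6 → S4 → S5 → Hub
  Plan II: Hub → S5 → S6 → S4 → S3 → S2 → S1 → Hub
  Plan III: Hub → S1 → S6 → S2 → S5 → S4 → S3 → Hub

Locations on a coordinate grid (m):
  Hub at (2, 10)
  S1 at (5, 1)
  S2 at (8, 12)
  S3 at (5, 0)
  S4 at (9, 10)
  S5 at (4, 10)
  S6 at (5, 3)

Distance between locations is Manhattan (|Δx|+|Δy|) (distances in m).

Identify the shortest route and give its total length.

Plan I: 8 + 14 + 1 + 3 + 11 + 5 + 2 = 44
Plan II: 2 + 8 + 11 + 14 + 15 + 14 + 12 = 76
Plan III: 12 + 2 + 12 + 6 + 5 + 14 + 13 = 64

Shortest is Plan I, total 44 m.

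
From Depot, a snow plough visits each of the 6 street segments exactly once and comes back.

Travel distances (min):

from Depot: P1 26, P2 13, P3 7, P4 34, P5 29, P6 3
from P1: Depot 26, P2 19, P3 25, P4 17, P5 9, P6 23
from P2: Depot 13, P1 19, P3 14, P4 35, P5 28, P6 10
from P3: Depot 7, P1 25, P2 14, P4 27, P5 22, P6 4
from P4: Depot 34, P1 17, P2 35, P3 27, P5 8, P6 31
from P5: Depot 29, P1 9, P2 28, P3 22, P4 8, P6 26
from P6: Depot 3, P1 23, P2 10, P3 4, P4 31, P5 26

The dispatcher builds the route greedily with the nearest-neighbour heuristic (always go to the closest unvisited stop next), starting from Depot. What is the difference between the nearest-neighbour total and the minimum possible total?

From Depot: P6=3, P3=7, P2=13, P1=26, P5=29, P4=34 → choose P6 (3).
From P6: P3=4, P2=10, P1=23, P5=26, P4=31 → choose P3 (4).
From P3: P2=14, P5=22, P1=25, P4=27 → choose P2 (14).
From P2: P1=19, P5=28, P4=35 → choose P1 (19).
From P1: P5=9, P4=17 → choose P5 (9).
From P5: P4=8 → choose P4 (8).
NN route Depot → P6 → P3 → P2 → P1 → P5 → P4 → Depot costs 91.
Optimal: Depot → P2 → P1 → P5 → P4 → P3 → P6 → Depot costs 83 (by enumerating all 360 distinct tours).
Excess = 91 − 83 = 8.

Excess over optimum: 8 min.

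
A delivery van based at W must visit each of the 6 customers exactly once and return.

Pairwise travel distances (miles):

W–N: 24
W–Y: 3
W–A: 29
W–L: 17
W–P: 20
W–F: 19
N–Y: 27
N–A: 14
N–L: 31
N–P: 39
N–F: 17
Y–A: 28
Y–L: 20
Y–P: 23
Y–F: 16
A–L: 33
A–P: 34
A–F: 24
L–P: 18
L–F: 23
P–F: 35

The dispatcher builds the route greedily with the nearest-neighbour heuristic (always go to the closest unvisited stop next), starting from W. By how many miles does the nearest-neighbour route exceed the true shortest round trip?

From W: Y=3, L=17, F=19, P=20, N=24, A=29 → choose Y (3).
From Y: F=16, L=20, P=23, N=27, A=28 → choose F (16).
From F: N=17, L=23, A=24, P=35 → choose N (17).
From N: A=14, L=31, P=39 → choose A (14).
From A: L=33, P=34 → choose L (33).
From L: P=18 → choose P (18).
NN route W → Y → F → N → A → L → P → W costs 121.
Optimal: W → Y → F → N → A → P → L → W costs 119 (by enumerating all 360 distinct tours).
Excess = 121 − 119 = 2.

Excess over optimum: 2 miles.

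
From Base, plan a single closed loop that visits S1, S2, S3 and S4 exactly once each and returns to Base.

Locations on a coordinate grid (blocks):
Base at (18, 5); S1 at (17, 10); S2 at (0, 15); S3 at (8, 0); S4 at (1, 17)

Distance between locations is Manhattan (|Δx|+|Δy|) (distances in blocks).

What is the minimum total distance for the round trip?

Base→S1→S2→S3→S4→Base: 6+22+23+24+29 = 104
Base→S1→S2→S4→S3→Base: 6+22+3+24+15 = 70
Base→S1→S3→S2→S4→Base: 6+19+23+3+29 = 80
Base→S1→S3→S4→S2→Base: 6+19+24+3+28 = 80
Base→S1→S4→S2→S3→Base: 6+23+3+23+15 = 70
Base→S1→S4→S3→S2→Base: 6+23+24+23+28 = 104
Base→S2→S1→S3→S4→Base: 28+22+19+24+29 = 122
Base→S2→S1→S4→S3→Base: 28+22+23+24+15 = 112
Base→S2→S3→S1→S4→Base: 28+23+19+23+29 = 122
Base→S2→S4→S1→S3→Base: 28+3+23+19+15 = 88
Base→S3→S1→S2→S4→Base: 15+19+22+3+29 = 88
Base→S3→S2→S1→S4→Base: 15+23+22+23+29 = 112
The minimum is 70.
One optimal route: Base → S1 → S2 → S4 → S3 → Base (or its reverse).

70 blocks — the shortest possible round trip.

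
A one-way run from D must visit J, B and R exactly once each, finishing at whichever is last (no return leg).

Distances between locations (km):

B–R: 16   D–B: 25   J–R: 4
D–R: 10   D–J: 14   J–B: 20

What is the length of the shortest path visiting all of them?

There are 3! = 6 possible orderings.
D → J → B → R: 14+20+16 = 50
D → J → R → B: 14+4+16 = 34
D → B → J → R: 25+20+4 = 49
D → B → R → J: 25+16+4 = 45
D → R → J → B: 10+4+20 = 34
D → R → B → J: 10+16+20 = 46
The minimum is 34.
One shortest path: D → J → R → B.

Shortest open route: 34 km.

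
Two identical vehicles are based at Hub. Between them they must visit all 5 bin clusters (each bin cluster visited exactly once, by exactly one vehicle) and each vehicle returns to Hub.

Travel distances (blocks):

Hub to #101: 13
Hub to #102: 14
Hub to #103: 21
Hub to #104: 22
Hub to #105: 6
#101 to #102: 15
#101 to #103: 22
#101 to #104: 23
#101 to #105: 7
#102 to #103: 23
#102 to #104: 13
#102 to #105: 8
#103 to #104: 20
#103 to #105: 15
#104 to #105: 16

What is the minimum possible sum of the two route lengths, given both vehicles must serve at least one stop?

Minimum combined distance: 94 blocks.

Check every non-empty split of the stops between the two vehicles; for each half take its own optimal tour:
  {#101} + {#102, #103, #104, #105}: 26 + 68 = 94
  {#102} + {#101, #103, #104, #105}: 28 + 77 = 105
  {#101, #102} + {#103, #104, #105}: 42 + 63 = 105
  {#103} + {#101, #102, #104, #105}: 42 + 63 = 105
  {#101, #103} + {#102, #104, #105}: 56 + 49 = 105
  {#102, #103} + {#101, #104, #105}: 58 + 58 = 116
  … (15 splits in total)
Best: vehicle 1 Hub → #101 → Hub = 26; vehicle 2 Hub → #102 → #104 → #103 → #105 → Hub = 68; combined 94.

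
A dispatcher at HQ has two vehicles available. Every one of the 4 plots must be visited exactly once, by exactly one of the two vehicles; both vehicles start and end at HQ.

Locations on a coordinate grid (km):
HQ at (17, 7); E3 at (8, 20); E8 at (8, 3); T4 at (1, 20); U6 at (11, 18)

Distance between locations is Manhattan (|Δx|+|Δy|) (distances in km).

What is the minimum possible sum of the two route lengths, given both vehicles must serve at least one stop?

Minimum combined distance: 84 km.

Check every non-empty split of the stops between the two vehicles; for each half take its own optimal tour:
  {E3} + {E8, T4, U6}: 44 + 66 = 110
  {E8} + {E3, T4, U6}: 26 + 58 = 84
  {E3, E8} + {T4, U6}: 52 + 58 = 110
  {T4} + {E3, E8, U6}: 58 + 52 = 110
  {E3, T4} + {E8, U6}: 58 + 48 = 106
  {E8, T4} + {E3, U6}: 66 + 44 = 110
  … (7 splits in total)
Best: vehicle 1 HQ → E8 → HQ = 26; vehicle 2 HQ → E3 → T4 → U6 → HQ = 58; combined 84.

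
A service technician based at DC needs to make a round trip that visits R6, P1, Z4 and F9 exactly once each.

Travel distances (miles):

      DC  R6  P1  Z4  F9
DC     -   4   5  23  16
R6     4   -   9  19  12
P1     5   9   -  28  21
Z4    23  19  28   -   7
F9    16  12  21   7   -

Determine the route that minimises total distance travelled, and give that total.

Minimum total distance: 56 miles.

With 4 stops there are 4!/2 = 12 distinct round trips (a route and its reverse cost the same).
DC → R6 → P1 → Z4 → F9 → DC: 4+9+28+7+16 = 64
DC → R6 → P1 → F9 → Z4 → DC: 4+9+21+7+23 = 64
DC → R6 → Z4 → P1 → F9 → DC: 4+19+28+21+16 = 88
DC → R6 → Z4 → F9 → P1 → DC: 4+19+7+21+5 = 56
DC → R6 → F9 → P1 → Z4 → DC: 4+12+21+28+23 = 88
DC → R6 → F9 → Z4 → P1 → DC: 4+12+7+28+5 = 56
DC → P1 → R6 → Z4 → F9 → DC: 5+9+19+7+16 = 56
DC → P1 → R6 → F9 → Z4 → DC: 5+9+12+7+23 = 56
DC → P1 → Z4 → R6 → F9 → DC: 5+28+19+12+16 = 80
DC → P1 → F9 → R6 → Z4 → DC: 5+21+12+19+23 = 80
DC → Z4 → R6 → P1 → F9 → DC: 23+19+9+21+16 = 88
DC → Z4 → P1 → R6 → F9 → DC: 23+28+9+12+16 = 88
The minimum is 56.
One optimal route: DC → R6 → Z4 → F9 → P1 → DC (or its reverse).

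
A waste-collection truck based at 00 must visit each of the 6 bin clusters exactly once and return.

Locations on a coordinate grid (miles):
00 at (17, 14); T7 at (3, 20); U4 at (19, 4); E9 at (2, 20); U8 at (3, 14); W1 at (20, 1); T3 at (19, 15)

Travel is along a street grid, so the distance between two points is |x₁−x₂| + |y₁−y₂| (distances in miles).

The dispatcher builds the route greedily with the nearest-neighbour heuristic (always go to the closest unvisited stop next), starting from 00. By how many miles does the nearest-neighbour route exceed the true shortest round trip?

From 00: T3=3, U4=12, U8=14, W1=16, T7=20, E9=21 → choose T3 (3).
From T3: U4=11, W1=15, U8=17, T7=21, E9=22 → choose U4 (11).
From U4: W1=4, U8=26, T7=32, E9=33 → choose W1 (4).
From W1: U8=30, T7=36, E9=37 → choose U8 (30).
From U8: T7=6, E9=7 → choose T7 (6).
From T7: E9=1 → choose E9 (1).
NN route 00 → T3 → U4 → W1 → U8 → T7 → E9 → 00 costs 76.
Optimal: 00 → U4 → W1 → T3 → T7 → E9 → U8 → 00 costs 74 (by enumerating all 360 distinct tours).
Excess = 76 − 74 = 2.

2 miles longer than the optimal tour.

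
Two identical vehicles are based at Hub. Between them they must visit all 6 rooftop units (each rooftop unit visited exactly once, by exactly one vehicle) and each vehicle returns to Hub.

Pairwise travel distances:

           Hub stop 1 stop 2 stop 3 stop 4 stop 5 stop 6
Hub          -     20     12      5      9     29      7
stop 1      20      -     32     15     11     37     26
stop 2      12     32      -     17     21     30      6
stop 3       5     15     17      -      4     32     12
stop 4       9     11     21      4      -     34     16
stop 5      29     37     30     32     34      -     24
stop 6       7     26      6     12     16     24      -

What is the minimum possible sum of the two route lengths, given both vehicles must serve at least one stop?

There are 2^5 − 1 = 31 ways to divide the 6 stops into two non-empty groups. For each, the best each vehicle can do is its own shortest tour through its group:
  {stop 1} + {stop 2, stop 3, stop 4, stop 5, stop 6}: 40 + 85 = 125
  {stop 2} + {stop 1, stop 3, stop 4, stop 5, stop 6}: 24 + 88 = 112
  {stop 1, stop 2} + {stop 3, stop 4, stop 5, stop 6}: 64 + 74 = 138
  {stop 3} + {stop 1, stop 2, stop 4, stop 5, stop 6}: 10 + 99 = 109
  {stop 1, stop 3} + {stop 2, stop 4, stop 5, stop 6}: 40 + 85 = 125
  {stop 2, stop 3} + {stop 1, stop 4, stop 5, stop 6}: 34 + 88 = 122
  … (31 splits in total)
Best: vehicle 1 Hub → stop 3 → Hub = 10; vehicle 2 Hub → stop 2 → stop 6 → stop 5 → stop 1 → stop 4 → Hub = 99; combined 109.

109 — the smallest possible combined total.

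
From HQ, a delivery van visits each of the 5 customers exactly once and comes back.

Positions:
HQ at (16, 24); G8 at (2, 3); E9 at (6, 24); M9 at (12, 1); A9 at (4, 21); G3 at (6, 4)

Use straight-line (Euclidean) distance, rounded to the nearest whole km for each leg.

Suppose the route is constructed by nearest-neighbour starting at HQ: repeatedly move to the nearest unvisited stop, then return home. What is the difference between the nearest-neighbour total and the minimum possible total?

2 km longer than the optimal tour.

HQ: E9=10, A9=12, G3=22, M9=23, G8=25 ⇒ E9
E9: A9=4, G3=20, G8=21, M9=24 ⇒ A9
A9: G3=17, G8=18, M9=22 ⇒ G3
G3: G8=4, M9=7 ⇒ G8
G8: M9=10 ⇒ M9
NN route HQ → E9 → A9 → G3 → G8 → M9 → HQ costs 68.
Optimal: HQ → E9 → A9 → G8 → G3 → M9 → HQ costs 66 (by enumerating all 60 distinct tours).
Excess = 68 − 66 = 2.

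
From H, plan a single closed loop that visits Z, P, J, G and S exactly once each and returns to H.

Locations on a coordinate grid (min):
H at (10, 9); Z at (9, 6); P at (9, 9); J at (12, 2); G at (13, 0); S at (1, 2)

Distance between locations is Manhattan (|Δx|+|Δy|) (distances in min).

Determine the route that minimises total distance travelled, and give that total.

There are 60 distinct closed tours to check (reversals are equivalent).
H-Z-P-J-G-S-H: 4+3+10+3+14+16 = 50
H-Z-P-J-S-G-H: 4+3+10+11+14+12 = 54
H-Z-P-G-J-S-H: 4+3+13+3+11+16 = 50
H-Z-P-G-S-J-H: 4+3+13+14+11+9 = 54
H-Z-P-S-J-G-H: 4+3+15+11+3+12 = 48
H-Z-P-S-G-J-H: 4+3+15+14+3+9 = 48
H-Z-J-P-G-S-H: 4+7+10+13+14+16 = 64
H-Z-J-P-S-G-H: 4+7+10+15+14+12 = 62
H-Z-J-G-P-S-H: 4+7+3+13+15+16 = 58
H-Z-J-G-S-P-H: 4+7+3+14+15+1 = 44
H-Z-J-S-P-G-H: 4+7+11+15+13+12 = 62
H-Z-J-S-G-P-H: 4+7+11+14+13+1 = 50
H-Z-G-P-J-S-H: 4+10+13+10+11+16 = 64
H-Z-G-P-S-J-H: 4+10+13+15+11+9 = 62
… (46 more)
H-P-Z-S-J-G-H: 1+3+12+11+3+12 = 42  ← best
The minimum is 42.
One optimal route: H → P → Z → S → J → G → H (or its reverse).

Minimum total distance: 42 min.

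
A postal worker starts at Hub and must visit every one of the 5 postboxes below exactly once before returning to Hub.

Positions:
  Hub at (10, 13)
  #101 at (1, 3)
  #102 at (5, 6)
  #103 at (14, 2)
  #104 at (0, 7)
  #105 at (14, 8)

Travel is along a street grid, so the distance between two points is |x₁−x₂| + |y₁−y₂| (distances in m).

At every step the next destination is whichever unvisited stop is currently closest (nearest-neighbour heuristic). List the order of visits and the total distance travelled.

58 m along Hub → #105 → #103 → #102 → #104 → #101 → Hub.

From Hub: distances to unvisited — #105=9, #102=12, #103=15, #104=16, #101=19. Nearest is #105 (9).
From #105: distances to unvisited — #103=6, #102=11, #104=15, #101=18. Nearest is #103 (6).
From #103: distances to unvisited — #102=13, #101=14, #104=19. Nearest is #102 (13).
From #102: distances to unvisited — #104=6, #101=7. Nearest is #104 (6).
From #104: distances to unvisited — #101=5. Nearest is #101 (5).
Return #101→Hub: 19.
Total = 9 + 6 + 13 + 6 + 5 + 19 = 58.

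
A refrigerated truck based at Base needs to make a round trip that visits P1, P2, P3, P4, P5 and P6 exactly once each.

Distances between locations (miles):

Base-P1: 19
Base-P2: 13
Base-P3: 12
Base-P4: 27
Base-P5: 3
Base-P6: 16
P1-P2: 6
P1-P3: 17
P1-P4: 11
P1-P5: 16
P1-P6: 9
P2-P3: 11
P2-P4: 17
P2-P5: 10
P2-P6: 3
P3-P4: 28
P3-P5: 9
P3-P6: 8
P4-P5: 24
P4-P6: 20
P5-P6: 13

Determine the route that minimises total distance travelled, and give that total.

Shortest round trip = 67 miles.

There are 360 distinct closed tours to check (reversals are equivalent).
Base → P1 → P2 → P3 → P4 → P5 → P6 → Base: 19+6+11+28+24+13+16 = 117
Base → P1 → P2 → P3 → P4 → P6 → P5 → Base: 19+6+11+28+20+13+3 = 100
Base → P1 → P2 → P3 → P5 → P4 → P6 → Base: 19+6+11+9+24+20+16 = 105
Base → P1 → P2 → P3 → P5 → P6 → P4 → Base: 19+6+11+9+13+20+27 = 105
Base → P1 → P2 → P3 → P6 → P4 → P5 → Base: 19+6+11+8+20+24+3 = 91
Base → P1 → P2 → P3 → P6 → P5 → P4 → Base: 19+6+11+8+13+24+27 = 108
Base → P1 → P2 → P4 → P3 → P5 → P6 → Base: 19+6+17+28+9+13+16 = 108
Base → P1 → P2 → P4 → P3 → P6 → P5 → Base: 19+6+17+28+8+13+3 = 94
… (352 more)
Base → P3 → P6 → P2 → P1 → P4 → P5 → Base: 12+8+3+6+11+24+3 = 67  ← best
The minimum is 67.
One optimal route: Base → P3 → P6 → P2 → P1 → P4 → P5 → Base (or its reverse).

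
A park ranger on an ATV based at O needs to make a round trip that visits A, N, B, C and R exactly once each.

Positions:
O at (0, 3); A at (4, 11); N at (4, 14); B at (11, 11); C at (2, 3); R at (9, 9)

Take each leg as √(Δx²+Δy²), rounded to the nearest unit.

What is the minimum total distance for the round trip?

With 5 stops there are 5!/2 = 60 distinct round trips (a route and its reverse cost the same).
O→A→N→B→C→R→O: 9+3+8+12+9+11 = 52
O→A→N→B→R→C→O: 9+3+8+3+9+2 = 34
O→A→N→C→B→R→O: 9+3+11+12+3+11 = 49
O→A→N→C→R→B→O: 9+3+11+9+3+14 = 49
O→A→N→R→B→C→O: 9+3+7+3+12+2 = 36
O→A→N→R→C→B→O: 9+3+7+9+12+14 = 54
O→A→B→N→C→R→O: 9+7+8+11+9+11 = 55
O→A→B→N→R→C→O: 9+7+8+7+9+2 = 42
O→A→B→C→N→R→O: 9+7+12+11+7+11 = 57
O→A→B→C→R→N→O: 9+7+12+9+7+12 = 56
O→A→B→R→N→C→O: 9+7+3+7+11+2 = 39
O→A→B→R→C→N→O: 9+7+3+9+11+12 = 51
O→A→C→N→B→R→O: 9+8+11+8+3+11 = 50
O→A→C→N→R→B→O: 9+8+11+7+3+14 = 52
… (46 more)
The minimum is 34.
One optimal route: O → A → N → B → R → C → O (or its reverse).

34 — the shortest possible round trip.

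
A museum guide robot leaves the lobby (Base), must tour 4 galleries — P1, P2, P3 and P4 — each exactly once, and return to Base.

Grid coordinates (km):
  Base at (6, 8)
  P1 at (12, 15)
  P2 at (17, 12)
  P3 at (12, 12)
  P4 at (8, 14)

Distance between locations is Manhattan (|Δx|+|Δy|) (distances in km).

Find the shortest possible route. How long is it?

There are 12 distinct closed tours to check (reversals are equivalent).
Base - P1 - P2 - P3 - P4 - Base: 13+8+5+6+8 = 40
Base - P1 - P2 - P4 - P3 - Base: 13+8+11+6+10 = 48
Base - P1 - P3 - P2 - P4 - Base: 13+3+5+11+8 = 40
Base - P1 - P3 - P4 - P2 - Base: 13+3+6+11+15 = 48
Base - P1 - P4 - P2 - P3 - Base: 13+5+11+5+10 = 44
Base - P1 - P4 - P3 - P2 - Base: 13+5+6+5+15 = 44
Base - P2 - P1 - P3 - P4 - Base: 15+8+3+6+8 = 40
Base - P2 - P1 - P4 - P3 - Base: 15+8+5+6+10 = 44
Base - P2 - P3 - P1 - P4 - Base: 15+5+3+5+8 = 36
Base - P2 - P4 - P1 - P3 - Base: 15+11+5+3+10 = 44
Base - P3 - P1 - P2 - P4 - Base: 10+3+8+11+8 = 40
Base - P3 - P2 - P1 - P4 - Base: 10+5+8+5+8 = 36
The minimum is 36.
One optimal route: Base → P2 → P3 → P1 → P4 → Base (or its reverse).

36 km — the shortest possible round trip.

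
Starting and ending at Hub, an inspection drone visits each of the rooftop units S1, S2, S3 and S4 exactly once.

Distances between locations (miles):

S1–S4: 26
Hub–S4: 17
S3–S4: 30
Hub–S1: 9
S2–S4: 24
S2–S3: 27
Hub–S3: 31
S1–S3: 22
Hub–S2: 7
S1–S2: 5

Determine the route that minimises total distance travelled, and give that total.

Hub→S1→S2→S3→S4→Hub: 9+5+27+30+17 = 88
Hub→S1→S2→S4→S3→Hub: 9+5+24+30+31 = 99
Hub→S1→S3→S2→S4→Hub: 9+22+27+24+17 = 99
Hub→S1→S3→S4→S2→Hub: 9+22+30+24+7 = 92
Hub→S1→S4→S2→S3→Hub: 9+26+24+27+31 = 117
Hub→S1→S4→S3→S2→Hub: 9+26+30+27+7 = 99
Hub→S2→S1→S3→S4→Hub: 7+5+22+30+17 = 81
Hub→S2→S1→S4→S3→Hub: 7+5+26+30+31 = 99
Hub→S2→S3→S1→S4→Hub: 7+27+22+26+17 = 99
Hub→S2→S4→S1→S3→Hub: 7+24+26+22+31 = 110
Hub→S3→S1→S2→S4→Hub: 31+22+5+24+17 = 99
Hub→S3→S2→S1→S4→Hub: 31+27+5+26+17 = 106
The minimum is 81.
One optimal route: Hub → S2 → S1 → S3 → S4 → Hub (or its reverse).

Minimum total distance: 81 miles.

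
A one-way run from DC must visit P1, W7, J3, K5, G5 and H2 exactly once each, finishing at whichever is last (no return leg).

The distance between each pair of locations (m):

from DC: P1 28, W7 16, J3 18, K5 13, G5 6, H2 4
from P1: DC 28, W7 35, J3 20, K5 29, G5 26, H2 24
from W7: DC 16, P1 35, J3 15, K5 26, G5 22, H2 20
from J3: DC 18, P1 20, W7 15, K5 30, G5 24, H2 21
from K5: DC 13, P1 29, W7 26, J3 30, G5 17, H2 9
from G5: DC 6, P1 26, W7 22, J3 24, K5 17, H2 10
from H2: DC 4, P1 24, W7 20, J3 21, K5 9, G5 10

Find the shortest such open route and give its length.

Shortest open route: 86 m.

There are 6! = 720 possible orderings.
DC→P1→W7→J3→K5→G5→H2: 28+35+15+30+17+10 = 135
DC→P1→W7→J3→K5→H2→G5: 28+35+15+30+9+10 = 127
DC→P1→W7→J3→G5→K5→H2: 28+35+15+24+17+9 = 128
DC→P1→W7→J3→G5→H2→K5: 28+35+15+24+10+9 = 121
DC→P1→W7→J3→H2→K5→G5: 28+35+15+21+9+17 = 125
DC→P1→W7→J3→H2→G5→K5: 28+35+15+21+10+17 = 126
DC→P1→W7→K5→J3→G5→H2: 28+35+26+30+24+10 = 153
DC→P1→W7→K5→J3→H2→G5: 28+35+26+30+21+10 = 150
… (712 more)
DC→G5→H2→K5→W7→J3→P1: 6+10+9+26+15+20 = 86  ← best
The minimum is 86.
One shortest path: DC → G5 → H2 → K5 → W7 → J3 → P1.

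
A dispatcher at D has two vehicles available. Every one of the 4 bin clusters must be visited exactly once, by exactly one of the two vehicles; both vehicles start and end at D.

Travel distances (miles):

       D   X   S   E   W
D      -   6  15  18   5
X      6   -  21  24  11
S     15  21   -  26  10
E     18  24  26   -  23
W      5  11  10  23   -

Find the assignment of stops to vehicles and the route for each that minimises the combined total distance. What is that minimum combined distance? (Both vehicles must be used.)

There are 2^3 − 1 = 7 ways to divide the 4 stops into two non-empty groups. For each, the best each vehicle can do is its own shortest tour through its group:
  {X} + {S, E, W}: 12 + 59 = 71
  {S} + {X, E, W}: 30 + 58 = 88
  {X, S} + {E, W}: 42 + 46 = 88
  {E} + {X, S, W}: 36 + 42 = 78
  {X, E} + {S, W}: 48 + 30 = 78
  {S, E} + {X, W}: 59 + 22 = 81
  … (7 splits in total)
Best: vehicle 1 D → X → D = 12; vehicle 2 D → E → S → W → D = 59; combined 71.

Minimum combined distance: 71 miles.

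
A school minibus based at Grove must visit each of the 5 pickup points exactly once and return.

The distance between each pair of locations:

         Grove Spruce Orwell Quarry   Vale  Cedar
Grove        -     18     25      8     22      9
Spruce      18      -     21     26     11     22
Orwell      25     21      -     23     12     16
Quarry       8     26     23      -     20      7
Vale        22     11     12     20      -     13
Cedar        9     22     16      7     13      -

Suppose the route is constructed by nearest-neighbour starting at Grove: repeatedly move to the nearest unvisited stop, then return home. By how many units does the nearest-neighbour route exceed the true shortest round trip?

Grove: Quarry=8, Cedar=9, Spruce=18, Vale=22, Orwell=25 ⇒ Quarry
Quarry: Cedar=7, Vale=20, Orwell=23, Spruce=26 ⇒ Cedar
Cedar: Vale=13, Orwell=16, Spruce=22 ⇒ Vale
Vale: Spruce=11, Orwell=12 ⇒ Spruce
Spruce: Orwell=21 ⇒ Orwell
NN route Grove → Quarry → Cedar → Vale → Spruce → Orwell → Grove costs 85.
Optimal: Grove → Spruce → Vale → Orwell → Cedar → Quarry → Grove costs 72 (by enumerating all 60 distinct tours).
Excess = 85 − 72 = 13.

Excess over optimum: 13.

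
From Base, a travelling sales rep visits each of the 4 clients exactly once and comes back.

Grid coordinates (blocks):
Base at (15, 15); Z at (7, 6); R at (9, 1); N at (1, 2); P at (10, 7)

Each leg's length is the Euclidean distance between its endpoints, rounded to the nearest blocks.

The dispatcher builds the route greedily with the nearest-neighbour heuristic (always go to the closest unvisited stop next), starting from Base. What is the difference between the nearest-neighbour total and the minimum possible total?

Excess over optimum: 2 blocks.

Base: P=9, Z=12, R=15, N=19 ⇒ P
P: Z=3, R=6, N=10 ⇒ Z
Z: R=5, N=7 ⇒ R
R: N=8 ⇒ N
NN route Base → P → Z → R → N → Base costs 44.
Optimal: Base → Z → N → R → P → Base costs 42 (by enumerating all 12 distinct tours).
Excess = 44 − 42 = 2.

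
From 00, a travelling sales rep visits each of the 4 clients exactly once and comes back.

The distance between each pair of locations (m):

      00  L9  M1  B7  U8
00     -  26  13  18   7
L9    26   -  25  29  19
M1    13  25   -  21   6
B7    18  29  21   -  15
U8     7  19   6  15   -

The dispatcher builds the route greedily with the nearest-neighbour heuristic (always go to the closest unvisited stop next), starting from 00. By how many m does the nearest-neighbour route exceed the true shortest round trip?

4 m longer than the optimal tour.

From 00: U8=7, M1=13, B7=18, L9=26 → choose U8 (7).
From U8: M1=6, B7=15, L9=19 → choose M1 (6).
From M1: B7=21, L9=25 → choose B7 (21).
From B7: L9=29 → choose L9 (29).
NN route 00 → U8 → M1 → B7 → L9 → 00 costs 89.
Optimal: 00 → M1 → U8 → L9 → B7 → 00 costs 85 (by enumerating all 12 distinct tours).
Excess = 89 − 85 = 4.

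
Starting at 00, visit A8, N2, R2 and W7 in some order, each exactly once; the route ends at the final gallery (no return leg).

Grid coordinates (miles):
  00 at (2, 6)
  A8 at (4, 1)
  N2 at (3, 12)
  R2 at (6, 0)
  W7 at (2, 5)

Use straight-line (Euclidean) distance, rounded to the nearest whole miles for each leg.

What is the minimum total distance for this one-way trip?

There are 4! = 24 possible orderings.
00 → A8 → N2 → R2 → W7: 5+11+12+6 = 34
00 → A8 → N2 → W7 → R2: 5+11+7+6 = 29
00 → A8 → R2 → N2 → W7: 5+2+12+7 = 26
00 → A8 → R2 → W7 → N2: 5+2+6+7 = 20
00 → A8 → W7 → N2 → R2: 5+4+7+12 = 28
00 → A8 → W7 → R2 → N2: 5+4+6+12 = 27
00 → N2 → A8 → R2 → W7: 6+11+2+6 = 25
00 → N2 → A8 → W7 → R2: 6+11+4+6 = 27
00 → N2 → R2 → A8 → W7: 6+12+2+4 = 24
00 → N2 → R2 → W7 → A8: 6+12+6+4 = 28
00 → N2 → W7 → A8 → R2: 6+7+4+2 = 19
00 → N2 → W7 → R2 → A8: 6+7+6+2 = 21
00 → R2 → A8 → N2 → W7: 7+2+11+7 = 27
00 → R2 → A8 → W7 → N2: 7+2+4+7 = 20
… (10 more)
The minimum is 19.
One shortest path: 00 → N2 → W7 → A8 → R2.

19 miles — the minimum one-way total.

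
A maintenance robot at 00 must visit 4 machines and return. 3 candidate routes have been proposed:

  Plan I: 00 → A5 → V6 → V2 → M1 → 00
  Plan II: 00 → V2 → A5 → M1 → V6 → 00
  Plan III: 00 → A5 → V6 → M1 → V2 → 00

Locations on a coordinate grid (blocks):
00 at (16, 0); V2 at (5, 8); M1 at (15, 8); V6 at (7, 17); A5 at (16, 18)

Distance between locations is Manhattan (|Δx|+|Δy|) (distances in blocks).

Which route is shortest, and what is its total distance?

Plan I: 18 + 10 + 11 + 10 + 9 = 58
Plan II: 19 + 21 + 11 + 17 + 26 = 94
Plan III: 18 + 10 + 17 + 10 + 19 = 74

Shortest is Plan I, total 58 blocks.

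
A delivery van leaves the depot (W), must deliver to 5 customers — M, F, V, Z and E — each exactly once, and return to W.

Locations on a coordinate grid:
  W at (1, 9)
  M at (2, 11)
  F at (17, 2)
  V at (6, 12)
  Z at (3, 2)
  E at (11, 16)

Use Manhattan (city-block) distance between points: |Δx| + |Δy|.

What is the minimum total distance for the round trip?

Shortest round trip = 60.

There are 60 distinct closed tours to check (reversals are equivalent).
W-M-F-V-Z-E-W: 3+24+21+13+22+17 = 100
W-M-F-V-E-Z-W: 3+24+21+9+22+9 = 88
W-M-F-Z-V-E-W: 3+24+14+13+9+17 = 80
W-M-F-Z-E-V-W: 3+24+14+22+9+8 = 80
W-M-F-E-V-Z-W: 3+24+20+9+13+9 = 78
W-M-F-E-Z-V-W: 3+24+20+22+13+8 = 90
W-M-V-F-Z-E-W: 3+5+21+14+22+17 = 82
W-M-V-F-E-Z-W: 3+5+21+20+22+9 = 80
W-M-V-Z-F-E-W: 3+5+13+14+20+17 = 72
W-M-V-Z-E-F-W: 3+5+13+22+20+23 = 86
W-M-V-E-F-Z-W: 3+5+9+20+14+9 = 60
W-M-V-E-Z-F-W: 3+5+9+22+14+23 = 76
W-M-Z-F-V-E-W: 3+10+14+21+9+17 = 74
W-M-Z-F-E-V-W: 3+10+14+20+9+8 = 64
… (46 more)
The minimum is 60.
One optimal route: W → M → V → E → F → Z → W (or its reverse).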